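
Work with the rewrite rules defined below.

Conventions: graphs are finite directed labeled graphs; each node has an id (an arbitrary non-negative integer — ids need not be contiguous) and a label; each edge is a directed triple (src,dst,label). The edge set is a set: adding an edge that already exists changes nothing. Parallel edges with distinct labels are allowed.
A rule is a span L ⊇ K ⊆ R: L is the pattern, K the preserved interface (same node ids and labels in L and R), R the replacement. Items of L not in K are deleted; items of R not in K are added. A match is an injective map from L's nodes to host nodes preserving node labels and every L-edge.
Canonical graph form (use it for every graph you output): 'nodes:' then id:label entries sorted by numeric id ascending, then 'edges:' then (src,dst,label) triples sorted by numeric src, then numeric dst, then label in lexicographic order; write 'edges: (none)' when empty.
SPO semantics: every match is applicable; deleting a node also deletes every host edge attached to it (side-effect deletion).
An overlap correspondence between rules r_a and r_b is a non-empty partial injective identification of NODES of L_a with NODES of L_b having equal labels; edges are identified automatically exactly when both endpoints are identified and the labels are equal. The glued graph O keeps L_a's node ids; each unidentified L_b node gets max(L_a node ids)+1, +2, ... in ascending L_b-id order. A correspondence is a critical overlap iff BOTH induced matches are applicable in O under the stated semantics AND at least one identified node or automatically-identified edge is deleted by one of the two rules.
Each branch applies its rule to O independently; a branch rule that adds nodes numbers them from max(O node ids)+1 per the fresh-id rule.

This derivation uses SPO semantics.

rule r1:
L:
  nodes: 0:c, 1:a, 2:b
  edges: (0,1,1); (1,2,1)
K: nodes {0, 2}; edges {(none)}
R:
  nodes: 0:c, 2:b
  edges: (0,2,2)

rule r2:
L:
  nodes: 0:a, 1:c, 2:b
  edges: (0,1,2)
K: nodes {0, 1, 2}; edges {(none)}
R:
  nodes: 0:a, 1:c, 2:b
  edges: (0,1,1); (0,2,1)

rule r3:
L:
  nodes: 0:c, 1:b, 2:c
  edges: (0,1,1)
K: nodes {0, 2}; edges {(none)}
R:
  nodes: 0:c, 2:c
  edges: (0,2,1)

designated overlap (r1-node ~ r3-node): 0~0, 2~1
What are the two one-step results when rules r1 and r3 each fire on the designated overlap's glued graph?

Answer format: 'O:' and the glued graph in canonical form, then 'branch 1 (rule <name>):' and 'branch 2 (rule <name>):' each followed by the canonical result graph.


O:
nodes: 0:c, 1:a, 2:b, 3:c
edges: (0,1,1); (0,2,1); (1,2,1)
branch 1 (rule r1):
nodes: 0:c, 2:b, 3:c
edges: (0,2,1); (0,2,2)
branch 2 (rule r3):
nodes: 0:c, 1:a, 3:c
edges: (0,1,1); (0,3,1)


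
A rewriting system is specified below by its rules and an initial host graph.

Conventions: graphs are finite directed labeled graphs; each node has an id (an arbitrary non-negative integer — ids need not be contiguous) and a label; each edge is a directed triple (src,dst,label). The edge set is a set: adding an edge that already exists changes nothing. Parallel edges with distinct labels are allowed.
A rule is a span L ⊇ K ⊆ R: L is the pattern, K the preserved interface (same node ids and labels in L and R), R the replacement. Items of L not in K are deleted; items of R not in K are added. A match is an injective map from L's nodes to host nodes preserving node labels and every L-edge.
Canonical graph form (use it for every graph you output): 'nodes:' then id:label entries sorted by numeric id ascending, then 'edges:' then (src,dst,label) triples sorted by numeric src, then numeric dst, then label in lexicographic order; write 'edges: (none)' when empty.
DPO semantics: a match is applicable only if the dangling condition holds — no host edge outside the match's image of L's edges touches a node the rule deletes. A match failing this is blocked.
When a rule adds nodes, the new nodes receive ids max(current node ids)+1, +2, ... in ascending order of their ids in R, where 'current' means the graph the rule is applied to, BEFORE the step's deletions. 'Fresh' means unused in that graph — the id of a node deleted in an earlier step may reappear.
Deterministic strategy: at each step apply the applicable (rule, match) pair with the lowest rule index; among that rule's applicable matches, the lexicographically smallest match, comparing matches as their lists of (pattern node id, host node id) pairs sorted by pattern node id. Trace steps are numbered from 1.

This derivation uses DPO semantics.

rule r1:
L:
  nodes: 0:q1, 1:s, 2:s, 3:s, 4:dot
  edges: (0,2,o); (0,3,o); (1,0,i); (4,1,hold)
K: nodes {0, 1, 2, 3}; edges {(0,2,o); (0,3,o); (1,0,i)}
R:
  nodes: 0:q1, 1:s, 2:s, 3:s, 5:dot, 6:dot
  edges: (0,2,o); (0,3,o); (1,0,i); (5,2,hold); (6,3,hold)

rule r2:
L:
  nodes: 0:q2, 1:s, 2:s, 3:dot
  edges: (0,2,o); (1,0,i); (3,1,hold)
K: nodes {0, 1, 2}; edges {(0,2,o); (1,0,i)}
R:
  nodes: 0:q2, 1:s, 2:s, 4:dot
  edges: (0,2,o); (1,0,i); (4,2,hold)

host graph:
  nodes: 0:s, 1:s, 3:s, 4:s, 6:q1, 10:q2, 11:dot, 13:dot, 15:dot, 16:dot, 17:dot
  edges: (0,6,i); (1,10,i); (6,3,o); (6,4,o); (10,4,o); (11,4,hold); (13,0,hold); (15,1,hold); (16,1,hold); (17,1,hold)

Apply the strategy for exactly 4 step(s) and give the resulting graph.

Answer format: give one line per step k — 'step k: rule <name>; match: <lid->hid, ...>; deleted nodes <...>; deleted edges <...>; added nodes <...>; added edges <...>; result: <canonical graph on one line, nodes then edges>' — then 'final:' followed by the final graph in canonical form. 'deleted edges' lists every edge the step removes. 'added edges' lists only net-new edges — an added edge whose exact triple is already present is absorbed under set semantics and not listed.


step 1: rule r1; match: 0->6, 1->0, 2->3, 3->4, 4->13; deleted nodes 13; deleted edges (13,0,hold); added nodes 18, 19; added edges (18,3,hold); (19,4,hold); result: nodes: 0:s, 1:s, 3:s, 4:s, 6:q1, 10:q2, 11:dot, 15:dot, 16:dot, 17:dot, 18:dot, 19:dot edges: (0,6,i); (1,10,i); (6,3,o); (6,4,o); (10,4,o); (11,4,hold); (15,1,hold); (16,1,hold); (17,1,hold); (18,3,hold); (19,4,hold)
step 2: rule r2; match: 0->10, 1->1, 2->4, 3->15; deleted nodes 15; deleted edges (15,1,hold); added nodes 20; added edges (20,4,hold); result: nodes: 0:s, 1:s, 3:s, 4:s, 6:q1, 10:q2, 11:dot, 16:dot, 17:dot, 18:dot, 19:dot, 20:dot edges: (0,6,i); (1,10,i); (6,3,o); (6,4,o); (10,4,o); (11,4,hold); (16,1,hold); (17,1,hold); (18,3,hold); (19,4,hold); (20,4,hold)
step 3: rule r2; match: 0->10, 1->1, 2->4, 3->16; deleted nodes 16; deleted edges (16,1,hold); added nodes 21; added edges (21,4,hold); result: nodes: 0:s, 1:s, 3:s, 4:s, 6:q1, 10:q2, 11:dot, 17:dot, 18:dot, 19:dot, 20:dot, 21:dot edges: (0,6,i); (1,10,i); (6,3,o); (6,4,o); (10,4,o); (11,4,hold); (17,1,hold); (18,3,hold); (19,4,hold); (20,4,hold); (21,4,hold)
step 4: rule r2; match: 0->10, 1->1, 2->4, 3->17; deleted nodes 17; deleted edges (17,1,hold); added nodes 22; added edges (22,4,hold); result: nodes: 0:s, 1:s, 3:s, 4:s, 6:q1, 10:q2, 11:dot, 18:dot, 19:dot, 20:dot, 21:dot, 22:dot edges: (0,6,i); (1,10,i); (6,3,o); (6,4,o); (10,4,o); (11,4,hold); (18,3,hold); (19,4,hold); (20,4,hold); (21,4,hold); (22,4,hold)
final:
nodes: 0:s, 1:s, 3:s, 4:s, 6:q1, 10:q2, 11:dot, 18:dot, 19:dot, 20:dot, 21:dot, 22:dot
edges: (0,6,i); (1,10,i); (6,3,o); (6,4,o); (10,4,o); (11,4,hold); (18,3,hold); (19,4,hold); (20,4,hold); (21,4,hold); (22,4,hold)


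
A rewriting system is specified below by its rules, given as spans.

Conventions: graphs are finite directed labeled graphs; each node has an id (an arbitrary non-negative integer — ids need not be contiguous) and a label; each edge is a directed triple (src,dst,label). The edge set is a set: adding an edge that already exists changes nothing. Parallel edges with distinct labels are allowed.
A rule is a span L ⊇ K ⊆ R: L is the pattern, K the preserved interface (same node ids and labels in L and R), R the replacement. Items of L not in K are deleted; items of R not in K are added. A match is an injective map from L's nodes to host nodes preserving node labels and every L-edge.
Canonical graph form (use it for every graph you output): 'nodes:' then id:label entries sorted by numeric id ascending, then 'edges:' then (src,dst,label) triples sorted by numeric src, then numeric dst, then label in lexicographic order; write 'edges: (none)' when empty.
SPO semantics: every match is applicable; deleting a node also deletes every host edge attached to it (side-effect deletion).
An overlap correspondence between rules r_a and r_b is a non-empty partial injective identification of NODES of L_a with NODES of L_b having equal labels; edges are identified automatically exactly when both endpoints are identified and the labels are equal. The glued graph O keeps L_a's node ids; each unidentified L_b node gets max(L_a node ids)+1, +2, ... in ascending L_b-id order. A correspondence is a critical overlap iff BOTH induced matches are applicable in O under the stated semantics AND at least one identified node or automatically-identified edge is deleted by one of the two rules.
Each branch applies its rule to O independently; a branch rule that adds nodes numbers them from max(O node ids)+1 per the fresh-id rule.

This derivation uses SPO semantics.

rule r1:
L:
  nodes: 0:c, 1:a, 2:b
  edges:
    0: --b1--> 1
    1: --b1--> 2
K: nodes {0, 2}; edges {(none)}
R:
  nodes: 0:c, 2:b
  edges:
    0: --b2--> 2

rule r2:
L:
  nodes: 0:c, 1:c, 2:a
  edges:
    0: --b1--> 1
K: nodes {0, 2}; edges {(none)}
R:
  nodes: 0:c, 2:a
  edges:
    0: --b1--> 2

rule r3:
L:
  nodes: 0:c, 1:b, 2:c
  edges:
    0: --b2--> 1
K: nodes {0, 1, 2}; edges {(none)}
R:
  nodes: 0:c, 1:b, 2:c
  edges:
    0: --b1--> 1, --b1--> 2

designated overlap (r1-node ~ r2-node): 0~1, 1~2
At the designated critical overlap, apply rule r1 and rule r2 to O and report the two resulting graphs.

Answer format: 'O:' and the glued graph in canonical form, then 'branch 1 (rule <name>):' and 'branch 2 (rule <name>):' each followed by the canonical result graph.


O:
nodes: 0:c, 1:a, 2:b, 3:c
edges: (0,1,b1); (1,2,b1); (3,0,b1)
branch 1 (rule r1):
nodes: 0:c, 2:b, 3:c
edges: (0,2,b2); (3,0,b1)
branch 2 (rule r2):
nodes: 1:a, 2:b, 3:c
edges: (1,2,b1); (3,1,b1)


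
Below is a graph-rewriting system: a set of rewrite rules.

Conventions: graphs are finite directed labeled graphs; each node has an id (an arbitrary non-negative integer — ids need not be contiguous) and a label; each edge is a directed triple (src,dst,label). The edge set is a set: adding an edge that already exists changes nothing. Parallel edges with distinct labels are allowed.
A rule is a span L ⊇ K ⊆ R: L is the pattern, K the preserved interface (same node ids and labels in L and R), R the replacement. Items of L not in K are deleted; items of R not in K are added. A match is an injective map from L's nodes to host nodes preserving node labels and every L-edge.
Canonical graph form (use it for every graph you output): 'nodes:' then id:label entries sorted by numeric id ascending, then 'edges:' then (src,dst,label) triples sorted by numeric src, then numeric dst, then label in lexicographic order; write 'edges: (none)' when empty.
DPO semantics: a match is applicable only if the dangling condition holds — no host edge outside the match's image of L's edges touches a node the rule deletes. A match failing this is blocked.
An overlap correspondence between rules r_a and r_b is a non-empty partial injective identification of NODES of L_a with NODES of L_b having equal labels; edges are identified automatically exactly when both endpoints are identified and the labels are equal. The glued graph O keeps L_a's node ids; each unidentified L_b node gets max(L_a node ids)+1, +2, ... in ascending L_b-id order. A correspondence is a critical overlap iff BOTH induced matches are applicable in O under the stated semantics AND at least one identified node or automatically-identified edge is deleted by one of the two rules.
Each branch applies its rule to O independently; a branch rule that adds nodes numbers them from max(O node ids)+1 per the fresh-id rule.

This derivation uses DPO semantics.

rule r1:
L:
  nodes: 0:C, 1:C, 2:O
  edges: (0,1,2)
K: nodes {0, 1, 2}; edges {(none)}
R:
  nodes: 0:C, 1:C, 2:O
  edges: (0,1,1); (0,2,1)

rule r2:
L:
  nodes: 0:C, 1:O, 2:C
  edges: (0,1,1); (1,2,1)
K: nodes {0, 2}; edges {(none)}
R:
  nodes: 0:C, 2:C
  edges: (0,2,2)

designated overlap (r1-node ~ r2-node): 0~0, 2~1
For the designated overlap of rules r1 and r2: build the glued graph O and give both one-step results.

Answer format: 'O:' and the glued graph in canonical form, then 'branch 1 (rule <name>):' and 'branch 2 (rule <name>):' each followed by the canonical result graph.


O:
nodes: 0:C, 1:C, 2:O, 3:C
edges: (0,1,2); (0,2,1); (2,3,1)
branch 1 (rule r1):
nodes: 0:C, 1:C, 2:O, 3:C
edges: (0,1,1); (0,2,1); (2,3,1)
branch 2 (rule r2):
nodes: 0:C, 1:C, 3:C
edges: (0,1,2); (0,3,2)


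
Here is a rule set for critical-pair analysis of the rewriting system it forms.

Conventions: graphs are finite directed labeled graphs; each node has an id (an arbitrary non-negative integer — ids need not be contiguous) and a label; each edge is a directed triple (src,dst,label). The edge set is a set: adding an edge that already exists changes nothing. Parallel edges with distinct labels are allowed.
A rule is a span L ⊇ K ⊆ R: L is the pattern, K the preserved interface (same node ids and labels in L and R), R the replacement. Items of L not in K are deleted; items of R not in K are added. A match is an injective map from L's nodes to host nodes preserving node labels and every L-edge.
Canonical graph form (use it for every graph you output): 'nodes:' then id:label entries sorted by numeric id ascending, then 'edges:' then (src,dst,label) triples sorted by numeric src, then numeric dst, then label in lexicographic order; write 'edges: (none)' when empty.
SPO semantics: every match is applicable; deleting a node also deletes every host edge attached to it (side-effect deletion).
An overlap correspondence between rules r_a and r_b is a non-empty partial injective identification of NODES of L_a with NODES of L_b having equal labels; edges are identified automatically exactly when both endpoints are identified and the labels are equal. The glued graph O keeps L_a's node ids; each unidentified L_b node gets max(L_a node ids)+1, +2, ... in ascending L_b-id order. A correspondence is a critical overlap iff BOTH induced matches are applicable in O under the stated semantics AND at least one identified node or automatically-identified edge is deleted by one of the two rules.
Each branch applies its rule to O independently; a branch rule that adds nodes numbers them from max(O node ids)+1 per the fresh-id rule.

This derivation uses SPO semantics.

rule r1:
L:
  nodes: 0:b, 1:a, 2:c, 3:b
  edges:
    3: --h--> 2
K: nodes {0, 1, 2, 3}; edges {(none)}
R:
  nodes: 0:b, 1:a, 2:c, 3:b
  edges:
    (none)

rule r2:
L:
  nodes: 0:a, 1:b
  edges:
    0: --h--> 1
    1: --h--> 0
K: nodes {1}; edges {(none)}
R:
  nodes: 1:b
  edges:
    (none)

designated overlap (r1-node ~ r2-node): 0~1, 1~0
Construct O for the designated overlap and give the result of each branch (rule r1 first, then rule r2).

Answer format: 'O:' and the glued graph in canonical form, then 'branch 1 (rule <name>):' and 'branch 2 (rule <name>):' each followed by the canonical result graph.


O:
nodes: 0:b, 1:a, 2:c, 3:b
edges: (0,1,h); (1,0,h); (3,2,h)
branch 1 (rule r1):
nodes: 0:b, 1:a, 2:c, 3:b
edges: (0,1,h); (1,0,h)
branch 2 (rule r2):
nodes: 0:b, 2:c, 3:b
edges: (3,2,h)


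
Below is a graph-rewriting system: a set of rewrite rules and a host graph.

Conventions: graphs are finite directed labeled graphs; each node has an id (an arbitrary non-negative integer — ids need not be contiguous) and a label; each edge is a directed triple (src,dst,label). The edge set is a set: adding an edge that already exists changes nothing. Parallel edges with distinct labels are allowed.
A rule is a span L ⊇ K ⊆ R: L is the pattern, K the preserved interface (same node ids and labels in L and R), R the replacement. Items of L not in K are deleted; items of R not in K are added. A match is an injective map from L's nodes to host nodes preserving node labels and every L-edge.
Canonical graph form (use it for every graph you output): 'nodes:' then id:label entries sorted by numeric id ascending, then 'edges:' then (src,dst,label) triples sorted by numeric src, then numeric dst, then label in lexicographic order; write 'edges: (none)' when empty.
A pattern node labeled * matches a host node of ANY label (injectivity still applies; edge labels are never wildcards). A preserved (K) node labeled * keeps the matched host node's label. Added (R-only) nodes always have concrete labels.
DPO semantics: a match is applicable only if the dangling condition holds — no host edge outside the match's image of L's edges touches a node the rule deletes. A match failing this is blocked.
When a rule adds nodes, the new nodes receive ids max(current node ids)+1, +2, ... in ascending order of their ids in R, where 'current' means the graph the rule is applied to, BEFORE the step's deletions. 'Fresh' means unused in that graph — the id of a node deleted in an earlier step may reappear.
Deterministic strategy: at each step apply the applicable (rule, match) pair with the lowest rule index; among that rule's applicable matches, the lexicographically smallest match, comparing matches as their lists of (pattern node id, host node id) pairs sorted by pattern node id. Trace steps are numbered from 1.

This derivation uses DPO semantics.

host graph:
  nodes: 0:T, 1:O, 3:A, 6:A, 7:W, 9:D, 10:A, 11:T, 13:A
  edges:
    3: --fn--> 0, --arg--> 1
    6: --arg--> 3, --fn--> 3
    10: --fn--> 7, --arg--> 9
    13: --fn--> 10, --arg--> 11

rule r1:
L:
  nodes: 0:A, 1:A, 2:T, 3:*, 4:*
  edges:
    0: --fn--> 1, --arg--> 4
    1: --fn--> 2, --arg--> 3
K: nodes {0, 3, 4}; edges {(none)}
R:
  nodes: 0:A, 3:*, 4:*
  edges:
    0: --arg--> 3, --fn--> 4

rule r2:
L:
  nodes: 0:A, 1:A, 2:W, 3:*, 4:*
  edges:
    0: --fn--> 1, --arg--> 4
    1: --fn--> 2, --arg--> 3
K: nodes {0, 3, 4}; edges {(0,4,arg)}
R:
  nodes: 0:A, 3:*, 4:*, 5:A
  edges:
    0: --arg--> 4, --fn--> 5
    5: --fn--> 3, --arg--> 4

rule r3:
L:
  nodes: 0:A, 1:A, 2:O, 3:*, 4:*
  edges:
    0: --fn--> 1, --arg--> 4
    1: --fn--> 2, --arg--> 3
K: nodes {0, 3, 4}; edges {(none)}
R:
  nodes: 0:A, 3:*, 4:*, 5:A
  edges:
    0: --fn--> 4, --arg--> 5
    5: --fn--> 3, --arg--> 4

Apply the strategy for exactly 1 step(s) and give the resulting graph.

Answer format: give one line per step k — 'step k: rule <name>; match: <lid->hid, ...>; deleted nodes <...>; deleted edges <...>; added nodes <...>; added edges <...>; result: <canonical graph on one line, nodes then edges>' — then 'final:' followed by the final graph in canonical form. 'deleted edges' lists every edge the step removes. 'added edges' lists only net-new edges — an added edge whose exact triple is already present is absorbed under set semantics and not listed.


step 1: rule r2; match: 0->13, 1->10, 2->7, 3->9, 4->11; deleted nodes 7, 10; deleted edges (10,7,fn); (10,9,arg); (13,10,fn); added nodes 14; added edges (13,14,fn); (14,9,fn); (14,11,arg); result: nodes: 0:T, 1:O, 3:A, 6:A, 9:D, 11:T, 13:A, 14:A edges: (3,0,fn); (3,1,arg); (6,3,arg); (6,3,fn); (13,11,arg); (13,14,fn); (14,9,fn); (14,11,arg)
final:
nodes: 0:T, 1:O, 3:A, 6:A, 9:D, 11:T, 13:A, 14:A
edges: (3,0,fn); (3,1,arg); (6,3,arg); (6,3,fn); (13,11,arg); (13,14,fn); (14,9,fn); (14,11,arg)


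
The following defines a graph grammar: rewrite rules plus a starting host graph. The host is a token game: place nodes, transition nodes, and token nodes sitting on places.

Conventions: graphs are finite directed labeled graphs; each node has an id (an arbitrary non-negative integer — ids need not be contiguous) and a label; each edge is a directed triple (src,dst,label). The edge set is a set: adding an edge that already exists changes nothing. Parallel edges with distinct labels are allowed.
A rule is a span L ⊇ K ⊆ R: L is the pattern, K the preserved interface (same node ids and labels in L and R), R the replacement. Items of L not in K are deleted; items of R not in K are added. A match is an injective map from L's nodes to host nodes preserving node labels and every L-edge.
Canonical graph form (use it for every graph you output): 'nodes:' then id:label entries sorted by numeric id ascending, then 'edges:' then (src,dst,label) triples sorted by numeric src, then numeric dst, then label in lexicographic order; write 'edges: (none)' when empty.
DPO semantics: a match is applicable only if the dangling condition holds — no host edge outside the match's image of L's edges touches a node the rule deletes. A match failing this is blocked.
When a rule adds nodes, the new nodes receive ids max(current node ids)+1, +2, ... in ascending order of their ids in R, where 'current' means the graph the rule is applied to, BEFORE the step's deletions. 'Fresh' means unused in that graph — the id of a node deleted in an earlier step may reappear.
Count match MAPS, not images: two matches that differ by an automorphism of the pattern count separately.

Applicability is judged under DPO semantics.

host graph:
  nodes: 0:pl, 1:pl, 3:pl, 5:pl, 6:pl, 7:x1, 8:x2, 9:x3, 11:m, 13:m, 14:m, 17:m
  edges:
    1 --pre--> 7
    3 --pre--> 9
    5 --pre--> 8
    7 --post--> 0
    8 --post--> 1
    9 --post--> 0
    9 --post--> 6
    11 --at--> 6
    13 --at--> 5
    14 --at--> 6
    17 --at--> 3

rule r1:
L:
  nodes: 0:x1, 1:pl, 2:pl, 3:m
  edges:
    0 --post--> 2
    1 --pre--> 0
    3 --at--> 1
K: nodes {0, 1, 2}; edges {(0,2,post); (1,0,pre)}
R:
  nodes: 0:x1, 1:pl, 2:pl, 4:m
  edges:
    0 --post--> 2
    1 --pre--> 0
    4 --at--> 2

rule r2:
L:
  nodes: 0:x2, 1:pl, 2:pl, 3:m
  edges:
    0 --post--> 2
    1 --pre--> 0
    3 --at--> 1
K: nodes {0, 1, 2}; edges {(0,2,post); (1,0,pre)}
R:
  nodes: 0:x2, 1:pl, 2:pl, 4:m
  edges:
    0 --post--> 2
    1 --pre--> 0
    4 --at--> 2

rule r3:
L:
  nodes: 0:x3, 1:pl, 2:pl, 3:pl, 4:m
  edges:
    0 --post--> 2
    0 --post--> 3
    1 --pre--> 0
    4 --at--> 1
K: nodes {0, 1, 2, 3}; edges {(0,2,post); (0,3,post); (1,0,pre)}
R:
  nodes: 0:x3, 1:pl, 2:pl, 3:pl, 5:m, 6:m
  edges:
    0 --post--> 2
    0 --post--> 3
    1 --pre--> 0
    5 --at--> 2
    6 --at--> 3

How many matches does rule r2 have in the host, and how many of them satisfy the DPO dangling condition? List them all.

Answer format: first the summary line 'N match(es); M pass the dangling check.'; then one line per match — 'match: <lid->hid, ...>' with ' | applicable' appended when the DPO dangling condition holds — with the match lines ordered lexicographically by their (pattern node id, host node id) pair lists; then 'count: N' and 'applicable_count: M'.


1 match(es); 1 pass the dangling check.
match: 0->8, 1->5, 2->1, 3->13 | applicable
count: 1
applicable_count: 1


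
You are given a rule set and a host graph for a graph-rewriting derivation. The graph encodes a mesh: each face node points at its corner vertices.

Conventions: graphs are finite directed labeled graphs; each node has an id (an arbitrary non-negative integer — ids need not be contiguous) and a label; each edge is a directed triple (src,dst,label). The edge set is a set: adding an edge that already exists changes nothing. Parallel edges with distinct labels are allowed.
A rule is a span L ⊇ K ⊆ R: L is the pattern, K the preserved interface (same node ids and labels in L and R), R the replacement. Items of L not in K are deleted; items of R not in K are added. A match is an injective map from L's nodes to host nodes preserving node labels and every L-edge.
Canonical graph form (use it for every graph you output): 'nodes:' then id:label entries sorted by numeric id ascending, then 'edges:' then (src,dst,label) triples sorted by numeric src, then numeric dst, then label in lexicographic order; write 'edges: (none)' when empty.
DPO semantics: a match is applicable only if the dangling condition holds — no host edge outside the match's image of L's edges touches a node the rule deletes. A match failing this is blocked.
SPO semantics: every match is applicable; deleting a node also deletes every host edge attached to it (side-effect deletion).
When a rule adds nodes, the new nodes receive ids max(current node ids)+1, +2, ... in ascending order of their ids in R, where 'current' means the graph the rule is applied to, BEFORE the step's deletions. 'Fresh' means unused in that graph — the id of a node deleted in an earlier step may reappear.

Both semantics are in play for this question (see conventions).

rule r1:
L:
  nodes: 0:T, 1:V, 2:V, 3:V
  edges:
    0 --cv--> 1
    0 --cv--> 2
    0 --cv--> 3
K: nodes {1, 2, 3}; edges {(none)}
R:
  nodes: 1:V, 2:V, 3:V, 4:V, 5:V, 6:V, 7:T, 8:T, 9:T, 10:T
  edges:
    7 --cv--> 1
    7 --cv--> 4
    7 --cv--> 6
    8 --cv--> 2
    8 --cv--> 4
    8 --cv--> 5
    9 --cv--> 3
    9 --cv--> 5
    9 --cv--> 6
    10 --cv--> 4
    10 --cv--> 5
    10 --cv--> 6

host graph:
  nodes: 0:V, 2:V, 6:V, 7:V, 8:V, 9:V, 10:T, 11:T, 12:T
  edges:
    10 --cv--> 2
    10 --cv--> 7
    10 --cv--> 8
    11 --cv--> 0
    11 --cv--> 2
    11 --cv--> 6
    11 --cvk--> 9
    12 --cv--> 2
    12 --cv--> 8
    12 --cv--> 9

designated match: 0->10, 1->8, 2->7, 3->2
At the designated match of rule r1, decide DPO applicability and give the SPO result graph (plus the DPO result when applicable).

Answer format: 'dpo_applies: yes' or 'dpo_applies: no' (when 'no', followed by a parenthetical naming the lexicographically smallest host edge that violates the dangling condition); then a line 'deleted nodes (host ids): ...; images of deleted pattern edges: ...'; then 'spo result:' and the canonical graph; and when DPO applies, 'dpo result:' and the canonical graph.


dpo_applies: yes
deleted nodes (host ids): 10; images of deleted pattern edges: (10,2,cv); (10,7,cv); (10,8,cv)
spo result:
nodes: 0:V, 2:V, 6:V, 7:V, 8:V, 9:V, 11:T, 12:T, 13:V, 14:V, 15:V, 16:T, 17:T, 18:T, 19:T
edges: (11,0,cv); (11,2,cv); (11,6,cv); (11,9,cvk); (12,2,cv); (12,8,cv); (12,9,cv); (16,8,cv); (16,13,cv); (16,15,cv); (17,7,cv); (17,13,cv); (17,14,cv); (18,2,cv); (18,14,cv); (18,15,cv); (19,13,cv); (19,14,cv); (19,15,cv)
dpo result:
nodes: 0:V, 2:V, 6:V, 7:V, 8:V, 9:V, 11:T, 12:T, 13:V, 14:V, 15:V, 16:T, 17:T, 18:T, 19:T
edges: (11,0,cv); (11,2,cv); (11,6,cv); (11,9,cvk); (12,2,cv); (12,8,cv); (12,9,cv); (16,8,cv); (16,13,cv); (16,15,cv); (17,7,cv); (17,13,cv); (17,14,cv); (18,2,cv); (18,14,cv); (18,15,cv); (19,13,cv); (19,14,cv); (19,15,cv)


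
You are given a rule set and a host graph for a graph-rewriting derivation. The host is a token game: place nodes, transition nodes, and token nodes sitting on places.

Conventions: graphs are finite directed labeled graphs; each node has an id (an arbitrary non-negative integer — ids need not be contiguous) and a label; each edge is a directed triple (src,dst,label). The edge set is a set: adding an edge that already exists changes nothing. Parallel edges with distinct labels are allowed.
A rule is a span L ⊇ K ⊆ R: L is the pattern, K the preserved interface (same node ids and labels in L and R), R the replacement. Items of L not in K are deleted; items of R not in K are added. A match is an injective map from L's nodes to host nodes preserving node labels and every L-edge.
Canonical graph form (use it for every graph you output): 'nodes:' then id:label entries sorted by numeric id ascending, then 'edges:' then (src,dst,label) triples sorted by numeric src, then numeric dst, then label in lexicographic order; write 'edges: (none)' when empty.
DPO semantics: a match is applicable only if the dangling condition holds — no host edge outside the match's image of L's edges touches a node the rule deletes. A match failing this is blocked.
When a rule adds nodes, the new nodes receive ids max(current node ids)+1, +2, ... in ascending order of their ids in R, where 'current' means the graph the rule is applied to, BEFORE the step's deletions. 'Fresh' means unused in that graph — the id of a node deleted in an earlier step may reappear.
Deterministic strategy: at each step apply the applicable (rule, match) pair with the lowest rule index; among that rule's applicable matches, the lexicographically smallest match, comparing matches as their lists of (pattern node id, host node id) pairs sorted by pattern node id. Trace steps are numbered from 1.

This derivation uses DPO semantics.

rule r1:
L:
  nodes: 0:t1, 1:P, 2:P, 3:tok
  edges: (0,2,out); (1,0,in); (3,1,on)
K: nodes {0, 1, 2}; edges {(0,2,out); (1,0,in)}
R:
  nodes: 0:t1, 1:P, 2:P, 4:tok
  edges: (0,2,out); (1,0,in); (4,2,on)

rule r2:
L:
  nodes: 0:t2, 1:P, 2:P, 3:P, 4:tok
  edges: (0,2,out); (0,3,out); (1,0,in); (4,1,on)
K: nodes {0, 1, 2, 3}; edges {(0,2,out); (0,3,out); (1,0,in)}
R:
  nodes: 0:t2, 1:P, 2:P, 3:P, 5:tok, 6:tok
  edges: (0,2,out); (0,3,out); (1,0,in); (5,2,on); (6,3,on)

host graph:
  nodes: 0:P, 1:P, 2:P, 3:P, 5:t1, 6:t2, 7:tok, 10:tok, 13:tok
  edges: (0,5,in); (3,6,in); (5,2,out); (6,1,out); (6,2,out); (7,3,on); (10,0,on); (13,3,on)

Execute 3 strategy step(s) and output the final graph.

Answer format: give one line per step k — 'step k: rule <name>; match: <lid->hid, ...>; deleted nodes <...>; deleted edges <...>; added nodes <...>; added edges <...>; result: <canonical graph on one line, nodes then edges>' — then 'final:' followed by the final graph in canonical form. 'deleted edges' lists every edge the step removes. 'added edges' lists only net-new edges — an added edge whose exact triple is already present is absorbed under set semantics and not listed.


step 1: rule r1; match: 0->5, 1->0, 2->2, 3->10; deleted nodes 10; deleted edges (10,0,on); added nodes 14; added edges (14,2,on); result: nodes: 0:P, 1:P, 2:P, 3:P, 5:t1, 6:t2, 7:tok, 13:tok, 14:tok edges: (0,5,in); (3,6,in); (5,2,out); (6,1,out); (6,2,out); (7,3,on); (13,3,on); (14,2,on)
step 2: rule r2; match: 0->6, 1->3, 2->1, 3->2, 4->7; deleted nodes 7; deleted edges (7,3,on); added nodes 15, 16; added edges (15,1,on); (16,2,on); result: nodes: 0:P, 1:P, 2:P, 3:P, 5:t1, 6:t2, 13:tok, 14:tok, 15:tok, 16:tok edges: (0,5,in); (3,6,in); (5,2,out); (6,1,out); (6,2,out); (13,3,on); (14,2,on); (15,1,on); (16,2,on)
step 3: rule r2; match: 0->6, 1->3, 2->1, 3->2, 4->13; deleted nodes 13; deleted edges (13,3,on); added nodes 17, 18; added edges (17,1,on); (18,2,on); result: nodes: 0:P, 1:P, 2:P, 3:P, 5:t1, 6:t2, 14:tok, 15:tok, 16:tok, 17:tok, 18:tok edges: (0,5,in); (3,6,in); (5,2,out); (6,1,out); (6,2,out); (14,2,on); (15,1,on); (16,2,on); (17,1,on); (18,2,on)
final:
nodes: 0:P, 1:P, 2:P, 3:P, 5:t1, 6:t2, 14:tok, 15:tok, 16:tok, 17:tok, 18:tok
edges: (0,5,in); (3,6,in); (5,2,out); (6,1,out); (6,2,out); (14,2,on); (15,1,on); (16,2,on); (17,1,on); (18,2,on)


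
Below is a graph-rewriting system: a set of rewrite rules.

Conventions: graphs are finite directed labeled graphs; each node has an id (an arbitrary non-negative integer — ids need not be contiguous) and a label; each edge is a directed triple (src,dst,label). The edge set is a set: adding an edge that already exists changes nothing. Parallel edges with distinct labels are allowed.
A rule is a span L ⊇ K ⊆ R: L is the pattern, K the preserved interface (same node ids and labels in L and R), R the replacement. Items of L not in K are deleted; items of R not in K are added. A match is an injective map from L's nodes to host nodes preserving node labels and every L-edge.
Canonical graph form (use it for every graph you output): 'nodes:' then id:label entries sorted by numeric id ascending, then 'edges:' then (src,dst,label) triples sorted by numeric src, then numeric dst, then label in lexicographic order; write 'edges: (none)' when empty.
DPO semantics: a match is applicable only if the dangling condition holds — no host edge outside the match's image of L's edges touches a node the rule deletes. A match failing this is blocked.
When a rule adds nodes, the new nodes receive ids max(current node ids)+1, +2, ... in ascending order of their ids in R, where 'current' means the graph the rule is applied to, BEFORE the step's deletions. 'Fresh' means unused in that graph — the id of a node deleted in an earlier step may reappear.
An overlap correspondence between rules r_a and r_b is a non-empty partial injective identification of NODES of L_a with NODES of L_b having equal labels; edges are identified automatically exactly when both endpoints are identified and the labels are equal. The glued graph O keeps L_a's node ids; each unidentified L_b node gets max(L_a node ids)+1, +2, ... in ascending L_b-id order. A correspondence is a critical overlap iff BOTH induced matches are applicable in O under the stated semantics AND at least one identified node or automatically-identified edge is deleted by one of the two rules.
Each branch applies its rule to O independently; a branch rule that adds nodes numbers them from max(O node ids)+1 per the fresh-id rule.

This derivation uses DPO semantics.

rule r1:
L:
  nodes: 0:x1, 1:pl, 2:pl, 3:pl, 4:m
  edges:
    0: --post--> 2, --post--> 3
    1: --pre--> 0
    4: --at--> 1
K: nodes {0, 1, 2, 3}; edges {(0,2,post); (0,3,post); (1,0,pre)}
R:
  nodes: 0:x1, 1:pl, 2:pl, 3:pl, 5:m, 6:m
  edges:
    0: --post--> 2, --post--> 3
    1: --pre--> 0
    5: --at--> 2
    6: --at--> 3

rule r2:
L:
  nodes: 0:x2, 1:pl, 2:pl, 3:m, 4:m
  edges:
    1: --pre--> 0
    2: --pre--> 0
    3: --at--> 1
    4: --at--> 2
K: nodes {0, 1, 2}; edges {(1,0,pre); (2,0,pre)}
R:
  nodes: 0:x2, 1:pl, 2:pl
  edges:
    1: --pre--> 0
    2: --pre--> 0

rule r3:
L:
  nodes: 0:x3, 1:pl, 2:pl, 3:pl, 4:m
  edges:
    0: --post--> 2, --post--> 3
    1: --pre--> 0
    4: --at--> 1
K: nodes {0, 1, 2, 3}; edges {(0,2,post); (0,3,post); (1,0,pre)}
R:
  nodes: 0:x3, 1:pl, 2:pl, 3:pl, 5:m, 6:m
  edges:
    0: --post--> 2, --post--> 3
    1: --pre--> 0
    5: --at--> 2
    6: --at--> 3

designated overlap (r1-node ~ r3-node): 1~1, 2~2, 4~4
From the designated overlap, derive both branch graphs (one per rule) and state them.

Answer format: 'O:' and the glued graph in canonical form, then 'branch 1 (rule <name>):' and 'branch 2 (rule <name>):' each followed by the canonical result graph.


O:
nodes: 0:x1, 1:pl, 2:pl, 3:pl, 4:m, 5:x3, 6:pl
edges: (0,2,post); (0,3,post); (1,0,pre); (1,5,pre); (4,1,at); (5,2,post); (5,6,post)
branch 1 (rule r1):
nodes: 0:x1, 1:pl, 2:pl, 3:pl, 5:x3, 6:pl, 7:m, 8:m
edges: (0,2,post); (0,3,post); (1,0,pre); (1,5,pre); (5,2,post); (5,6,post); (7,2,at); (8,3,at)
branch 2 (rule r3):
nodes: 0:x1, 1:pl, 2:pl, 3:pl, 5:x3, 6:pl, 7:m, 8:m
edges: (0,2,post); (0,3,post); (1,0,pre); (1,5,pre); (5,2,post); (5,6,post); (7,2,at); (8,6,at)


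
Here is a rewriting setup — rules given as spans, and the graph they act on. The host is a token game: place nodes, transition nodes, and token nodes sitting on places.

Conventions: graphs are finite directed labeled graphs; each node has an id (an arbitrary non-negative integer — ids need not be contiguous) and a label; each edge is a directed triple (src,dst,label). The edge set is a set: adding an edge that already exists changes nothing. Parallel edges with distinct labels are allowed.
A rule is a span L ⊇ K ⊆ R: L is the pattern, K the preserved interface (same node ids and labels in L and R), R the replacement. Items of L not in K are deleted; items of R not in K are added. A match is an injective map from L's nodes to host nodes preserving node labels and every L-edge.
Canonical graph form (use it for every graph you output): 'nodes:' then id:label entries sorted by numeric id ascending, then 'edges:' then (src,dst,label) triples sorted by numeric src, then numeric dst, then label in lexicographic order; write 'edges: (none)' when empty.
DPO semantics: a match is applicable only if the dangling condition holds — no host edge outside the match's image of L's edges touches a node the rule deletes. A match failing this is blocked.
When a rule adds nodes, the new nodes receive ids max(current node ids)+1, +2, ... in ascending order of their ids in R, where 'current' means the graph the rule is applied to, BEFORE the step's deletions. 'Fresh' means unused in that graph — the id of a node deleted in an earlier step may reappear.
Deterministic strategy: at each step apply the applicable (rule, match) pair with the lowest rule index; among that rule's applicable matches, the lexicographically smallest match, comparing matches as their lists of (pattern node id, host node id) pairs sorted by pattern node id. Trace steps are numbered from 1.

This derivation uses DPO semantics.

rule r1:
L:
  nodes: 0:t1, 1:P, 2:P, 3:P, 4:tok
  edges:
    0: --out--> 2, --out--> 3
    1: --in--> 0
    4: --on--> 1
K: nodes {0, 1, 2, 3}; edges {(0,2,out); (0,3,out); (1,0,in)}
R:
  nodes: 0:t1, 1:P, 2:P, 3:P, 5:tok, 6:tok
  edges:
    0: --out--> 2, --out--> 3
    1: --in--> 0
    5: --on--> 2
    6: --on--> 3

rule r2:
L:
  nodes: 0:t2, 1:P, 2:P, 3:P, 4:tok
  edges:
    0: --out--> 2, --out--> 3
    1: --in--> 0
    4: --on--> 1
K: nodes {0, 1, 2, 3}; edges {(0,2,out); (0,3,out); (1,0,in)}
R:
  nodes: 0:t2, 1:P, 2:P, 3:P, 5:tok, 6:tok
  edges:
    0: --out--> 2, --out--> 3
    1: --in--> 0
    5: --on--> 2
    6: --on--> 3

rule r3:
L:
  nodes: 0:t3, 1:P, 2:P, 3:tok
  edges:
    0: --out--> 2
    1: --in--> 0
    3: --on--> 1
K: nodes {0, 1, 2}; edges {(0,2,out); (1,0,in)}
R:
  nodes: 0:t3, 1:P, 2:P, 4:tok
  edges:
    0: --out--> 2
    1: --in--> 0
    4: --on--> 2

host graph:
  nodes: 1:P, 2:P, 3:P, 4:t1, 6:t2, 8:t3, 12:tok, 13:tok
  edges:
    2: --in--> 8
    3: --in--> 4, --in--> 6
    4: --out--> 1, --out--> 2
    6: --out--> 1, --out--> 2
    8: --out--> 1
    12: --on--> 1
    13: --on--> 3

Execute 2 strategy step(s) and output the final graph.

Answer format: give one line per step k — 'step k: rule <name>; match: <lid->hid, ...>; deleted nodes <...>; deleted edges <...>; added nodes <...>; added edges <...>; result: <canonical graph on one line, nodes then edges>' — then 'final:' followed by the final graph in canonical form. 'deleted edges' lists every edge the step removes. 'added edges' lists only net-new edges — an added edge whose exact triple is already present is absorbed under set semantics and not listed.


step 1: rule r1; match: 0->4, 1->3, 2->1, 3->2, 4->13; deleted nodes 13; deleted edges (13,3,on); added nodes 14, 15; added edges (14,1,on); (15,2,on); result: nodes: 1:P, 2:P, 3:P, 4:t1, 6:t2, 8:t3, 12:tok, 14:tok, 15:tok edges: (2,8,in); (3,4,in); (3,6,in); (4,1,out); (4,2,out); (6,1,out); (6,2,out); (8,1,out); (12,1,on); (14,1,on); (15,2,on)
step 2: rule r3; match: 0->8, 1->2, 2->1, 3->15; deleted nodes 15; deleted edges (15,2,on); added nodes 16; added edges (16,1,on); result: nodes: 1:P, 2:P, 3:P, 4:t1, 6:t2, 8:t3, 12:tok, 14:tok, 16:tok edges: (2,8,in); (3,4,in); (3,6,in); (4,1,out); (4,2,out); (6,1,out); (6,2,out); (8,1,out); (12,1,on); (14,1,on); (16,1,on)
final:
nodes: 1:P, 2:P, 3:P, 4:t1, 6:t2, 8:t3, 12:tok, 14:tok, 16:tok
edges: (2,8,in); (3,4,in); (3,6,in); (4,1,out); (4,2,out); (6,1,out); (6,2,out); (8,1,out); (12,1,on); (14,1,on); (16,1,on)


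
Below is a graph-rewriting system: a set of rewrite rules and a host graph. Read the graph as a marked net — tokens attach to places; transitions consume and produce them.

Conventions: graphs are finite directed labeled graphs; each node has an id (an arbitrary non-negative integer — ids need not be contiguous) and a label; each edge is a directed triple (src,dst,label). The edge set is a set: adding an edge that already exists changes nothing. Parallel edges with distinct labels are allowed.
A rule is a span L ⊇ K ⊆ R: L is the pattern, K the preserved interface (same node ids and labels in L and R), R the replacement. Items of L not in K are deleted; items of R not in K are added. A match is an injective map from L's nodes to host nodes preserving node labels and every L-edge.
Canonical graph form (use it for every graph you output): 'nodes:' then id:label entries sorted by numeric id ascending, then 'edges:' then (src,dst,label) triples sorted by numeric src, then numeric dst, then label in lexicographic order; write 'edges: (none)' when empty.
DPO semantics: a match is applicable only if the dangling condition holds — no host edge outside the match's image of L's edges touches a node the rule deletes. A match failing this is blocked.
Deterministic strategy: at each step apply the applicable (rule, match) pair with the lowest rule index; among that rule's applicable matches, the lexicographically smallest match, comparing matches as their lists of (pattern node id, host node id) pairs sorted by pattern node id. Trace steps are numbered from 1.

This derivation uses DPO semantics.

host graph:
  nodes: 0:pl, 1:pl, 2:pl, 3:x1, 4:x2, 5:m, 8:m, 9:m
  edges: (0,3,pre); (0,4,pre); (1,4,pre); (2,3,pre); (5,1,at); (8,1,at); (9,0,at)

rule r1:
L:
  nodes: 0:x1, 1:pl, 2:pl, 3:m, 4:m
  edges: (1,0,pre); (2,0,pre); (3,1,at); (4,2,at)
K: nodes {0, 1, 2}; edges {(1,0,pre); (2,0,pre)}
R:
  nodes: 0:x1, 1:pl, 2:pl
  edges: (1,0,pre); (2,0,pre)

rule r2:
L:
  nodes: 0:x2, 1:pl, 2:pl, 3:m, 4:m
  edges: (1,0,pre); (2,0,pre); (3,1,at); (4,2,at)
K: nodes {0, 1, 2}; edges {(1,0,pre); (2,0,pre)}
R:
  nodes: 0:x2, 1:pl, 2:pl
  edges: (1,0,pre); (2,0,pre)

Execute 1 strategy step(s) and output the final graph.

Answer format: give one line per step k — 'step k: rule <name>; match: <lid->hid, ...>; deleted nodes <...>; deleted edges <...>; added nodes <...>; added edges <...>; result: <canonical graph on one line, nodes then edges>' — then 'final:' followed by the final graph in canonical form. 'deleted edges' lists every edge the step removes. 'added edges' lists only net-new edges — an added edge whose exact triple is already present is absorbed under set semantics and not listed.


step 1: rule r2; match: 0->4, 1->0, 2->1, 3->9, 4->5; deleted nodes 5, 9; deleted edges (5,1,at); (9,0,at); added nodes (none); added edges (none); result: nodes: 0:pl, 1:pl, 2:pl, 3:x1, 4:x2, 8:m edges: (0,3,pre); (0,4,pre); (1,4,pre); (2,3,pre); (8,1,at)
final:
nodes: 0:pl, 1:pl, 2:pl, 3:x1, 4:x2, 8:m
edges: (0,3,pre); (0,4,pre); (1,4,pre); (2,3,pre); (8,1,at)
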